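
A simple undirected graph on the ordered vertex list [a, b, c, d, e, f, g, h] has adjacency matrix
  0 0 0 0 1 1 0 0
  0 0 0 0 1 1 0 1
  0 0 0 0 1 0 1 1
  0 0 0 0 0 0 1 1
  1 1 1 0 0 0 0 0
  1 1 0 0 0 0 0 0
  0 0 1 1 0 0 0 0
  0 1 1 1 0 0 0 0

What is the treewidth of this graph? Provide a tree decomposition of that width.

Treewidth 2.
One such decomposition:
Bags: B1 = {c, d, g}  B2 = {c, d, h}  B3 = {c, e, h}  B4 = {b, e, h}  B5 = {a, b, e}  B6 = {a, b, f}
Tree: B1–B2, B2–B3, B3–B4, B4–B5, B5–B6

Every bag has size at most 3, so the width is 3 − 1 = 2 and tw(G) ≤ 2. For the lower bound, G contains the cycle g–d–h–c–g, so G is not a forest; only forests have treewidth ≤ 1, hence tw(G) ≥ 2. Therefore the treewidth is 2.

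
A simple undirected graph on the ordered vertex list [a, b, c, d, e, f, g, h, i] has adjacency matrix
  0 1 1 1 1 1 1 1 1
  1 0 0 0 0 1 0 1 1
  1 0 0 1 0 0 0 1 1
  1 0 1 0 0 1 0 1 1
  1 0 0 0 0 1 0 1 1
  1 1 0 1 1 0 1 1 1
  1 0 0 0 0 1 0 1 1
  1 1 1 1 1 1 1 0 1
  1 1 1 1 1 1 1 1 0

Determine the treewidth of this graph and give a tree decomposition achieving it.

Every bag has size at most 5, so the width is 5 − 1 = 4 and tw(G) ≤ 4. For the lower bound, the 5 vertices {a, c, d, h, i} are pairwise adjacent, and any tree decomposition puts a clique entirely inside one bag — forcing width ≥ 4. Hence tw(G) = 4 exactly.

Treewidth 4.
One such decomposition:
Bags: B1 = {a, b, f, h, i}  B2 = {a, d, f, h, i}  B3 = {a, c, d, h, i}  B4 = {a, f, g, h, i}  B5 = {a, e, f, h, i}
Tree: B1–B2, B2–B3, B1–B4, B2–B5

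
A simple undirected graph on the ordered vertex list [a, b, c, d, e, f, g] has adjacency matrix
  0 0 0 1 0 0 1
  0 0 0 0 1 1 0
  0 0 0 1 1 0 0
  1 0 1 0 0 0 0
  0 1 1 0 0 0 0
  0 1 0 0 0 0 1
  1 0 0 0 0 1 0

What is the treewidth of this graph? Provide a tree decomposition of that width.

Treewidth 2.
One optimal decomposition is:
Bags: B1 = {c, d, e}  B2 = {a, d, e}  B3 = {a, e, g}  B4 = {e, f, g}  B5 = {b, e, f}
Tree: B1–B2, B2–B3, B3–B4, B4–B5

Every bag has size at most 3, so the width is 3 − 1 = 2 and tw(G) ≤ 2. Since e–c–d–a–g–f–b–e is a cycle in G, G is not acyclic. Forests are exactly the graphs of treewidth ≤ 1, so tw(G) ≥ 2. Therefore the treewidth is 2.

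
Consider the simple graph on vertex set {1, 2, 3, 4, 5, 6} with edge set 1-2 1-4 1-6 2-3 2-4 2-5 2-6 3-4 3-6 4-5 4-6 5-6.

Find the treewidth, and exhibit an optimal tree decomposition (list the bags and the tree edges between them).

Treewidth 3.
Bags: B1 = {1, 2, 4, 6}  B2 = {2, 3, 4, 6}  B3 = {2, 4, 5, 6}
Tree: B1–B2, B1–B3

Every bag has size at most 4, so the width is 4 − 1 = 3 and tw(G) ≤ 3. Conversely, {1, 2, 4, 6} is a clique of size 4, and the vertices of any clique must share a bag in every tree decomposition; so some bag has ≥ 4 vertices and tw(G) ≥ 3. Therefore the treewidth is 3.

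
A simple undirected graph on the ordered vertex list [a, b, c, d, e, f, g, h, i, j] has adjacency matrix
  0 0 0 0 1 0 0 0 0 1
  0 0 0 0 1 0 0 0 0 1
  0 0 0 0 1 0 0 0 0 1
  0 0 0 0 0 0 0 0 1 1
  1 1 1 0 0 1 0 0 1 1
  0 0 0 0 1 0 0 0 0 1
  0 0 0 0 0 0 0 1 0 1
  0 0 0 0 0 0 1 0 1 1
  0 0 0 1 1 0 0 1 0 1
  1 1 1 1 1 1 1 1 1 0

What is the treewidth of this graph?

2

A width-2 tree decomposition is:
Bags: B1 = {e, i, j}  B2 = {h, i, j}  B3 = {b, e, j}  B4 = {d, i, j}  B5 = {c, e, j}  B6 = {a, e, j}  B7 = {g, h, j}  B8 = {e, f, j}
Tree: B1–B2, B1–B3, B2–B4, B1–B5, B1–B6, B2–B7, B3–B8
Every bag has size at most 3, so the width is 3 − 1 = 2 and tw(G) ≤ 2. For the lower bound, the 3 vertices {d, i, j} are pairwise adjacent, and any tree decomposition puts a clique entirely inside one bag — forcing width ≥ 2. Hence tw(G) = 2 exactly.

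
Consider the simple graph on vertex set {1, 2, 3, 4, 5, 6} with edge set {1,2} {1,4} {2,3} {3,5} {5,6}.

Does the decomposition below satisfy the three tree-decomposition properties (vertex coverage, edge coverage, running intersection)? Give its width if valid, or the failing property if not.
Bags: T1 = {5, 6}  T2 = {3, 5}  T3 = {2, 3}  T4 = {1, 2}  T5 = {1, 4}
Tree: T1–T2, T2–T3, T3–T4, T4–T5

Yes; width 1.

Vertex coverage: the bags together contain {1, 2, 3, 4, 5, 6}, the full vertex set. Edge coverage: each edge of G has both endpoints in at least one bag. Running intersection: for every vertex, the bags containing it form a connected subtree. All three properties hold, so this is a valid tree decomposition of width max|bag| − 1 = 1, and hence tw(G) ≤ 1.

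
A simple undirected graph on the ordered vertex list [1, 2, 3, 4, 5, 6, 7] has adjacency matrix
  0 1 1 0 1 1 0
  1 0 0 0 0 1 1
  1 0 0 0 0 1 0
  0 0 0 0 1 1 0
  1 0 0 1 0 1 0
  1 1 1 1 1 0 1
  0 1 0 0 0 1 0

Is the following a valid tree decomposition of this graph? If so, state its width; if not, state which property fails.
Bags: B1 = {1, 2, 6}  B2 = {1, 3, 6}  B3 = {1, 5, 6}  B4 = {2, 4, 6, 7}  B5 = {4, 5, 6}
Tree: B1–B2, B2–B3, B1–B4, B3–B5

A tree decomposition must satisfy three properties: every vertex lies in some bag; for every edge, both endpoints lie together in some bag; and for every vertex, the bags containing it form a connected subtree. Here bags containing vertex 4 are not connected in the tree, so the decomposition is invalid.

No — bags containing vertex 4 are not connected in the tree.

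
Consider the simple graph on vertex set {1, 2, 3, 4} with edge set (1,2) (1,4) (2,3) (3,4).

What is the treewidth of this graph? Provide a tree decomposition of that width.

Treewidth 2.
One optimal decomposition is:
Bags: B1 = {2, 3, 4}  B2 = {1, 2, 4}
Tree: B1–B2

Every bag has size at most 3, so the width is 3 − 1 = 2 and tw(G) ≤ 2. For the lower bound, G contains the cycle 4–3–2–1–4, so G is not a forest; only forests have treewidth ≤ 1, hence tw(G) ≥ 2. The upper and lower bounds meet at 2, so that is the treewidth.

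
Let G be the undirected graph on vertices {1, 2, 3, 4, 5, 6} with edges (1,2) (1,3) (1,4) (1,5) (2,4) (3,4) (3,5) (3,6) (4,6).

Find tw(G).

2

A width-2 tree decomposition is:
Bags: B1 = {3, 4, 6}  B2 = {1, 3, 4}  B3 = {1, 2, 4}  B4 = {1, 3, 5}
Tree: B1–B2, B2–B3, B2–B4
Each bag holds 3 vertices, so the decomposition has width 2, which upper-bounds the treewidth. Conversely, {1, 2, 4} is a clique of size 3, and the vertices of any clique must share a bag in every tree decomposition; so some bag has ≥ 3 vertices and tw(G) ≥ 2. Hence tw(G) = 2 exactly.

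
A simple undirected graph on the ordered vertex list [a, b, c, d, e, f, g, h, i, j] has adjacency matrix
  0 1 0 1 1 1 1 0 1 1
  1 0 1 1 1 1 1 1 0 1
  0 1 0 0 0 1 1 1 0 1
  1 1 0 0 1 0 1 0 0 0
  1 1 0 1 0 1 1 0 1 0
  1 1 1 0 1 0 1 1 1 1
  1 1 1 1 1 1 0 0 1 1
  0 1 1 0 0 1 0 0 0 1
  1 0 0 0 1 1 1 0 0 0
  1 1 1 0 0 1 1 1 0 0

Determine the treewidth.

4

A width-4 tree decomposition is:
Bags: B1 = {a, b, e, f, g}  B2 = {a, b, f, g, j}  B3 = {a, b, d, e, g}  B4 = {b, c, f, g, j}  B5 = {a, e, f, g, i}  B6 = {b, c, f, h, j}
Tree: B1–B2, B1–B3, B2–B4, B1–B5, B4–B6
Each bag holds 5 vertices, so the decomposition has width 4, which upper-bounds the treewidth. On the other hand G contains the 5-clique {a, b, d, e, g}. A clique must lie in a single bag of any decomposition, so no decomposition can have width below 4. Combining the bounds, tw(G) = 4.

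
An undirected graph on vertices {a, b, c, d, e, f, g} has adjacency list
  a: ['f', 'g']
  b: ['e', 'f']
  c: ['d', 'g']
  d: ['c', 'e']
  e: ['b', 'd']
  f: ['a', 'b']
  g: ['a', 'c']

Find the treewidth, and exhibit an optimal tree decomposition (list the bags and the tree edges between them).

Treewidth 2.
One optimal decomposition is:
Bags: B1 = {b, d, e}  B2 = {b, c, d}  B3 = {b, c, g}  B4 = {a, b, g}  B5 = {a, b, f}
Tree: B1–B2, B2–B3, B3–B4, B4–B5

The largest bag has 3 vertices, giving width 2; this decomposition certifies tw(G) ≤ 2. The edges b–e–d–c–g–a–f–b form a cycle, so G is not a tree and its treewidth is at least 2. Therefore the treewidth is 2.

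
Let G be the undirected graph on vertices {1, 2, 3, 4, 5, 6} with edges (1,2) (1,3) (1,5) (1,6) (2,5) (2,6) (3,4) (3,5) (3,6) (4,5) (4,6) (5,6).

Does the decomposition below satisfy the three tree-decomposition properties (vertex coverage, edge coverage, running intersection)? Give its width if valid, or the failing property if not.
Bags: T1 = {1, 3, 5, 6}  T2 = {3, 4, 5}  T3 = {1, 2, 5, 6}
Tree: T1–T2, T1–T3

A tree decomposition must satisfy three properties: every vertex lies in some bag; for every edge, both endpoints lie together in some bag; and for every vertex, the bags containing it form a connected subtree. Here edge (6,4) lies in no bag, so the decomposition is invalid.

No — edge (6,4) lies in no bag.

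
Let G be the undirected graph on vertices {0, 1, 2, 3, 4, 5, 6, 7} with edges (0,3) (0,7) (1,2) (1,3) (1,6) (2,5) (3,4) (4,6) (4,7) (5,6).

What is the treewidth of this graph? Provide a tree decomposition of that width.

Treewidth 2.
One optimal decomposition is:
Bags: B1 = {0, 3, 7}  B2 = {3, 4, 7}  B3 = {1, 3, 4}  B4 = {1, 4, 6}  B5 = {1, 2, 6}  B6 = {2, 5, 6}
Tree: B1–B2, B2–B3, B3–B4, B4–B5, B5–B6

Each bag holds 3 vertices, so the decomposition has width 2, which upper-bounds the treewidth. Since 0–7–4–3–0 is a cycle in G, G is not acyclic. Forests are exactly the graphs of treewidth ≤ 1, so tw(G) ≥ 2. Therefore the treewidth is 2.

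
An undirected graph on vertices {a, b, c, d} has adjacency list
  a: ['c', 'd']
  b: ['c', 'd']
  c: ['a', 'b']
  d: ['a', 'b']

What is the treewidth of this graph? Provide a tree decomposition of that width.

Every bag has size at most 3, so the width is 3 − 1 = 2 and tw(G) ≤ 2. The edges c–b–d–a–c form a cycle, so G is not a tree and its treewidth is at least 2. The upper and lower bounds meet at 2, so that is the treewidth.

Treewidth 2.
One optimal decomposition is:
Bags: B1 = {b, c, d}  B2 = {a, c, d}
Tree: B1–B2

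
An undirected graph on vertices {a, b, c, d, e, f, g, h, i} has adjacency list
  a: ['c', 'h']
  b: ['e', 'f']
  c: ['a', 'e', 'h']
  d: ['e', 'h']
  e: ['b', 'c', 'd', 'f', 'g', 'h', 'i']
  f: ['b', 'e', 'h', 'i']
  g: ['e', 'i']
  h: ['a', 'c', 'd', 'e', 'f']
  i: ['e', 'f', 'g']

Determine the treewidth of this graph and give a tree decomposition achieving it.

Treewidth 2.
One such decomposition:
Bags: B1 = {e, f, h}  B2 = {e, f, i}  B3 = {e, g, i}  B4 = {b, e, f}  B5 = {c, e, h}  B6 = {a, c, h}  B7 = {d, e, h}
Tree: B1–B2, B2–B3, B1–B4, B1–B5, B5–B6, B1–B7

The largest bag has 3 vertices, giving width 2; this decomposition certifies tw(G) ≤ 2. On the other hand G contains the 3-clique {d, e, h}. A clique must lie in a single bag of any decomposition, so no decomposition can have width below 2. The upper and lower bounds meet at 2, so that is the treewidth.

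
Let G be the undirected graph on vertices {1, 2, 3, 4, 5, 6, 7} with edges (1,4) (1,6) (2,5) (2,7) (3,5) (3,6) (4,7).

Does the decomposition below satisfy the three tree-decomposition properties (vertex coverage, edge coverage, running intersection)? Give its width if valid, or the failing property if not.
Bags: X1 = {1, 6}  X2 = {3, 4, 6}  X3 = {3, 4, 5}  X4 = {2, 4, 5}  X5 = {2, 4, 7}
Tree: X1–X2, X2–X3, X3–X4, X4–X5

A tree decomposition must satisfy three properties: every vertex lies in some bag; for every edge, both endpoints lie together in some bag; and for every vertex, the bags containing it form a connected subtree. Here edge (4,1) lies in no bag, so the decomposition is invalid.

No — edge (4,1) lies in no bag.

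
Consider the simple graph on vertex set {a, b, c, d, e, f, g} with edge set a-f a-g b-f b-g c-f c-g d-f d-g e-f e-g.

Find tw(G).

2

A width-2 tree decomposition is:
Bags: B1 = {b, f, g}  B2 = {e, f, g}  B3 = {c, f, g}  B4 = {d, f, g}  B5 = {a, f, g}
Tree: B1–B2, B2–B3, B3–B4, B4–B5
Each bag holds 3 vertices, so the decomposition has width 2, which upper-bounds the treewidth. Since g–b–f–e–g is a cycle in G, G is not acyclic. Forests are exactly the graphs of treewidth ≤ 1, so tw(G) ≥ 2. The upper and lower bounds meet at 2, so that is the treewidth.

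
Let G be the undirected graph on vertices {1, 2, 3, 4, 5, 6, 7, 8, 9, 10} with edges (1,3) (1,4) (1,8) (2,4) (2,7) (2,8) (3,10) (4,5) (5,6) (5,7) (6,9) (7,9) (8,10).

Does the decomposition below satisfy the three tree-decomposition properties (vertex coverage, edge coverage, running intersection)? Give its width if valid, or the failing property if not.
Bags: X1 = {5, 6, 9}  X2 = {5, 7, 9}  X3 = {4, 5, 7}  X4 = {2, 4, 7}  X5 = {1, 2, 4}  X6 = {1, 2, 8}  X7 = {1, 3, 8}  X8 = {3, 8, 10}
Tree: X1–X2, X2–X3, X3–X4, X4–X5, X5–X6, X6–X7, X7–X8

Checking the three conditions: (i) the bags cover all of {1, 2, 3, 4, 5, 6, 7, 8, 9, 10}; (ii) for each edge, some bag contains both endpoints; (iii) the bags containing any fixed vertex form a subtree. All hold, so the decomposition is valid with width 3 − 1 = 2.

Yes; width 2.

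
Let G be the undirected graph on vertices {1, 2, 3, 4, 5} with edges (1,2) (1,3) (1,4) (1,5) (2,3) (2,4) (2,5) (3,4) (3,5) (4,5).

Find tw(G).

4

A width-4 tree decomposition is:
Bags: B1 = {1, 2, 3, 4, 5}
Tree: (single bag)
With just one bag of size 5, the width is 5 − 1 = 4, so tw(G) ≤ 4. For the lower bound, the 5 vertices {1, 2, 3, 4, 5} are pairwise adjacent, and any tree decomposition puts a clique entirely inside one bag — forcing width ≥ 4. Therefore the treewidth is 4.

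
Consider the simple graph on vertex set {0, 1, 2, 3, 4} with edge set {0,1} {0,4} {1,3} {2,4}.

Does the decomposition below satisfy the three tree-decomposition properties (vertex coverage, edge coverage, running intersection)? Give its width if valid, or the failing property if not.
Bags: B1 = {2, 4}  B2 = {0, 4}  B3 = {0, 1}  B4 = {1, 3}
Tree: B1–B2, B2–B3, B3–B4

Vertex coverage: the bags together contain {0, 1, 2, 3, 4}, the full vertex set. Edge coverage: each edge of G has both endpoints in at least one bag. Running intersection: for every vertex, the bags containing it form a connected subtree. All three properties hold, so this is a valid tree decomposition of width max|bag| − 1 = 1, and hence tw(G) ≤ 1.

Yes; width 1.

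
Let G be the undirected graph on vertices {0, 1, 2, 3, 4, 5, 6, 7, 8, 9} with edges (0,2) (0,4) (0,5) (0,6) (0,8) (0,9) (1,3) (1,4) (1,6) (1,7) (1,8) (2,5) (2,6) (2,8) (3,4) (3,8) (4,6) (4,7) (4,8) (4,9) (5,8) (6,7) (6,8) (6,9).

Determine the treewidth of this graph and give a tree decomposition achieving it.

Every bag has size at most 4, so the width is 4 − 1 = 3 and tw(G) ≤ 3. For the lower bound, the 4 vertices {0, 2, 5, 8} are pairwise adjacent, and any tree decomposition puts a clique entirely inside one bag — forcing width ≥ 3. Therefore the treewidth is 3.

Treewidth 3.
Bags: B1 = {0, 2, 6, 8}  B2 = {0, 4, 6, 8}  B3 = {1, 4, 6, 8}  B4 = {1, 3, 4, 8}  B5 = {1, 4, 6, 7}  B6 = {0, 4, 6, 9}  B7 = {0, 2, 5, 8}
Tree: B1–B2, B2–B3, B3–B4, B3–B5, B2–B6, B1–B7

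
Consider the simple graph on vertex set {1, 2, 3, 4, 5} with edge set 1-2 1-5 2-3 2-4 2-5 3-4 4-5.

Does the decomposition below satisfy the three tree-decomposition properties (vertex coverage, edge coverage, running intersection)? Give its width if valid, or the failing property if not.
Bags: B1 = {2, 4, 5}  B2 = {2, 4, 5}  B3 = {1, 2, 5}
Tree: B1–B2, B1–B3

A tree decomposition must satisfy three properties: every vertex lies in some bag; for every edge, both endpoints lie together in some bag; and for every vertex, the bags containing it form a connected subtree. Here vertex 3 appears in no bag, so the decomposition is invalid.

No — vertex 3 appears in no bag.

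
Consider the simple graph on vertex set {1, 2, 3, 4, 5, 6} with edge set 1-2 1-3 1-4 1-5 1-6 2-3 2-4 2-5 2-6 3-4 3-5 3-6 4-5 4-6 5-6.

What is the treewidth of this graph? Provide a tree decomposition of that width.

A single bag containing all 6 vertices is trivially a valid decomposition of width 5. On the other hand G contains the 6-clique {1, 2, 3, 4, 5, 6}. A clique must lie in a single bag of any decomposition, so no decomposition can have width below 5. Hence tw(G) = 5 exactly.

Treewidth 5.
One such decomposition:
Bags: B1 = {1, 2, 3, 4, 5, 6}
Tree: (single bag)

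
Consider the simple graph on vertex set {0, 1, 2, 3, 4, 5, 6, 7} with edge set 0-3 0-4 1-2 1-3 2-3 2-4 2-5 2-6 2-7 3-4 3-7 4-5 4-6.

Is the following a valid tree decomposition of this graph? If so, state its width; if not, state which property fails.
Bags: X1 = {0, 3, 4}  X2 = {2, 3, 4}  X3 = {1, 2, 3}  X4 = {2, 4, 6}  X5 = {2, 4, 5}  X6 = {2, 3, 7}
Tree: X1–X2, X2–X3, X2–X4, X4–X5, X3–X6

Vertex coverage: the bags together contain {0, 1, 2, 3, 4, 5, 6, 7}, the full vertex set. Edge coverage: each edge of G has both endpoints in at least one bag. Running intersection: for every vertex, the bags containing it form a connected subtree. All three properties hold, so this is a valid tree decomposition of width max|bag| − 1 = 2, and hence tw(G) ≤ 2.

Yes; width 2.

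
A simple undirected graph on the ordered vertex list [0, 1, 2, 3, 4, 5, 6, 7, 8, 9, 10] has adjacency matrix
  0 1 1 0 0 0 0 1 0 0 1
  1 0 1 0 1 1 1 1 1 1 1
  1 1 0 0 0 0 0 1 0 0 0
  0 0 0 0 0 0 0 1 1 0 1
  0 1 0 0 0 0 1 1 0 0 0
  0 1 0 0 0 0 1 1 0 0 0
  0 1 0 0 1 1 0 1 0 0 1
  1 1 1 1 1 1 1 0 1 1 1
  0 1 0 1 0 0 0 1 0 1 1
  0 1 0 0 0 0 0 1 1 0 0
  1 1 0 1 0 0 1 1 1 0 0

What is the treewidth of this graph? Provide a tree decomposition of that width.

Treewidth 3.
Bags: B1 = {0, 1, 7, 10}  B2 = {1, 7, 8, 10}  B3 = {1, 6, 7, 10}  B4 = {0, 1, 2, 7}  B5 = {1, 4, 6, 7}  B6 = {1, 5, 6, 7}  B7 = {1, 7, 8, 9}  B8 = {3, 7, 8, 10}
Tree: B1–B2, B1–B3, B1–B4, B3–B5, B5–B6, B2–B7, B2–B8

Each bag holds 4 vertices, so the decomposition has width 3, which upper-bounds the treewidth. For the lower bound, the 4 vertices {0, 1, 7, 10} are pairwise adjacent, and any tree decomposition puts a clique entirely inside one bag — forcing width ≥ 3. Therefore the treewidth is 3.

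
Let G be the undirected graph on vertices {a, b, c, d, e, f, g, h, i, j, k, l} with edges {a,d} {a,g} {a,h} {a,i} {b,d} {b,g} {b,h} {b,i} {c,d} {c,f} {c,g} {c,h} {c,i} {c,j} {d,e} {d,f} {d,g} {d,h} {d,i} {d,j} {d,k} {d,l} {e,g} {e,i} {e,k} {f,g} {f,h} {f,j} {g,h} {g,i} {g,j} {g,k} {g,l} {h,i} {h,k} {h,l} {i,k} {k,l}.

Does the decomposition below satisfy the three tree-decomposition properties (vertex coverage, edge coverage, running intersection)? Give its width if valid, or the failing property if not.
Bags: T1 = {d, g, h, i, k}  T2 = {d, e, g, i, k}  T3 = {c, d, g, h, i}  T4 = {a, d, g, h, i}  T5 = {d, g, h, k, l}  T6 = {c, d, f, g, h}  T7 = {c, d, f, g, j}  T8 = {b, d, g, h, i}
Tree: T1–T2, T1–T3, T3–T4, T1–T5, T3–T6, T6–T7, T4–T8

Vertex coverage: the bags together contain {a, b, c, d, e, f, g, h, i, j, k, l}, the full vertex set. Edge coverage: each edge of G has both endpoints in at least one bag. Running intersection: for every vertex, the bags containing it form a connected subtree. All three properties hold, so this is a valid tree decomposition of width max|bag| − 1 = 4, and hence tw(G) ≤ 4.

Yes; width 4.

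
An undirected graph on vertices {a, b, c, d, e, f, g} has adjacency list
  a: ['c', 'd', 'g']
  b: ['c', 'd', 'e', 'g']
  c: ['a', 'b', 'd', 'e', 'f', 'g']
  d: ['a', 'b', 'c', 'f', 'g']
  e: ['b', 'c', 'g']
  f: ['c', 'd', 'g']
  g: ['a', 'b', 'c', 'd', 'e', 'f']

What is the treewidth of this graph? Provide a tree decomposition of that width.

The largest bag has 4 vertices, giving width 3; this decomposition certifies tw(G) ≤ 3. On the other hand G contains the 4-clique {c, d, f, g}. A clique must lie in a single bag of any decomposition, so no decomposition can have width below 3. Combining the bounds, tw(G) = 3.

Treewidth 3.
One optimal decomposition is:
Bags: B1 = {b, c, d, g}  B2 = {b, c, e, g}  B3 = {c, d, f, g}  B4 = {a, c, d, g}
Tree: B1–B2, B1–B3, B3–B4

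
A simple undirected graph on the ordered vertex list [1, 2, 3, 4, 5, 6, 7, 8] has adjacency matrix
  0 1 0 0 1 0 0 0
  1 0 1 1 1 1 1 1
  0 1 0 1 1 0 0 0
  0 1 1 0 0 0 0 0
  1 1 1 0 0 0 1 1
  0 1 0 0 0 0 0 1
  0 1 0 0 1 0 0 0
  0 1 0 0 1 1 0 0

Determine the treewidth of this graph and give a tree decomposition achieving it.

Every bag has size at most 3, so the width is 3 − 1 = 2 and tw(G) ≤ 2. On the other hand G contains the 3-clique {2, 3, 4}. A clique must lie in a single bag of any decomposition, so no decomposition can have width below 2. The upper and lower bounds meet at 2, so that is the treewidth.

Treewidth 2.
One such decomposition:
Bags: B1 = {2, 3, 5}  B2 = {2, 5, 8}  B3 = {1, 2, 5}  B4 = {2, 6, 8}  B5 = {2, 3, 4}  B6 = {2, 5, 7}
Tree: B1–B2, B2–B3, B2–B4, B1–B5, B3–B6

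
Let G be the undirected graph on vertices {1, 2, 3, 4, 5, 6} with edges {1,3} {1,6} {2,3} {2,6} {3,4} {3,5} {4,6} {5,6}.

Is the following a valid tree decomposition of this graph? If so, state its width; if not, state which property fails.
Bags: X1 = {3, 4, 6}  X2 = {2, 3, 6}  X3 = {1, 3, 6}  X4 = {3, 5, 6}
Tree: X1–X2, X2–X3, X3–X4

Yes; width 2.

Every vertex of G appears in some bag (union = {1, 2, 3, 4, 5, 6}); every edge is covered by a bag; and for each vertex v the set of bags containing v is connected in the bag tree. The decomposition is therefore valid. The largest bag has 3 vertices, so the width is 2.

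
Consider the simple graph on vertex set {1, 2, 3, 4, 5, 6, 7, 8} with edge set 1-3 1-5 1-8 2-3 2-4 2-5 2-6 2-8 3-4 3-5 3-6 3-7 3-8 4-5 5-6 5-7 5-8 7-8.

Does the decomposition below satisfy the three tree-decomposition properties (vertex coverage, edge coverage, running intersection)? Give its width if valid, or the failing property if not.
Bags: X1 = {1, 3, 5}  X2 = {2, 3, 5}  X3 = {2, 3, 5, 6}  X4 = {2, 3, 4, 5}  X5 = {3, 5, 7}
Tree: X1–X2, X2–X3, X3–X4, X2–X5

No — vertex 8 appears in no bag.

A tree decomposition must satisfy three properties: every vertex lies in some bag; for every edge, both endpoints lie together in some bag; and for every vertex, the bags containing it form a connected subtree. Here vertex 8 appears in no bag, so the decomposition is invalid.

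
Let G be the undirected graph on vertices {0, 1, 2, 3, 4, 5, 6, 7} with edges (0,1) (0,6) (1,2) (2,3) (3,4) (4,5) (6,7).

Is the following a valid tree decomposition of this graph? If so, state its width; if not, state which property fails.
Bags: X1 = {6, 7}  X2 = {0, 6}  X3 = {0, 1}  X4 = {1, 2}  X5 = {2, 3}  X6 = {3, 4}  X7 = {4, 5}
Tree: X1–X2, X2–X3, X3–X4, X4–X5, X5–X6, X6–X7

Every vertex of G appears in some bag (union = {0, 1, 2, 3, 4, 5, 6, 7}); every edge is covered by a bag; and for each vertex v the set of bags containing v is connected in the bag tree. The decomposition is therefore valid. The largest bag has 2 vertices, so the width is 1.

Yes; width 1.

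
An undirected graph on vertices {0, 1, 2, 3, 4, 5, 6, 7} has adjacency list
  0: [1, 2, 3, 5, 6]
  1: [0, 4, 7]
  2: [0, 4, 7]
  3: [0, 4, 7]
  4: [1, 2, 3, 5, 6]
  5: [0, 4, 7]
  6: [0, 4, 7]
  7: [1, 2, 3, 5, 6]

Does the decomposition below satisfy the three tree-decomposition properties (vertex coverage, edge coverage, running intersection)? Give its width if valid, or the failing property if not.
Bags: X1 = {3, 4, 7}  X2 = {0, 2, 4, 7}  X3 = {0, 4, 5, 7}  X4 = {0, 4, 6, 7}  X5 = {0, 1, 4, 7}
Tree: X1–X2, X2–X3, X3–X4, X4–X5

No — edge (0,3) lies in no bag.

A tree decomposition must satisfy three properties: every vertex lies in some bag; for every edge, both endpoints lie together in some bag; and for every vertex, the bags containing it form a connected subtree. Here edge (0,3) lies in no bag, so the decomposition is invalid.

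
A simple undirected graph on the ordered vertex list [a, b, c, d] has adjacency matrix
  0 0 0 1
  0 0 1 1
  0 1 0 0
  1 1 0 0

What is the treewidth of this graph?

1

A width-1 tree decomposition is:
Bags: B1 = {b, c}  B2 = {b, d}  B3 = {a, d}
Tree: B1–B2, B2–B3
Each bag holds 2 vertices, so the decomposition has width 1, which upper-bounds the treewidth. Since G has at least one edge (e.g. c–b), it is not an edgeless graph, so tw(G) ≥ 1. Hence tw(G) = 1 exactly.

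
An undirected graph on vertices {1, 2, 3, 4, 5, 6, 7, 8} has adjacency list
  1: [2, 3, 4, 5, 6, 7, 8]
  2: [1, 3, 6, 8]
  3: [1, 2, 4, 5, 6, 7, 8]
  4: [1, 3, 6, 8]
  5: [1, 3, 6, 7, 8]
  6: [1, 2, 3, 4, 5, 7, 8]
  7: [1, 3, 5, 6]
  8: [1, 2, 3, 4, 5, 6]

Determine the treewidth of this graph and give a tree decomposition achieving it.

Every bag has size at most 5, so the width is 5 − 1 = 4 and tw(G) ≤ 4. Conversely, {1, 2, 3, 6, 8} is a clique of size 5, and the vertices of any clique must share a bag in every tree decomposition; so some bag has ≥ 5 vertices and tw(G) ≥ 4. Combining the bounds, tw(G) = 4.

Treewidth 4.
Bags: B1 = {1, 3, 5, 6, 8}  B2 = {1, 3, 5, 6, 7}  B3 = {1, 2, 3, 6, 8}  B4 = {1, 3, 4, 6, 8}
Tree: B1–B2, B1–B3, B1–B4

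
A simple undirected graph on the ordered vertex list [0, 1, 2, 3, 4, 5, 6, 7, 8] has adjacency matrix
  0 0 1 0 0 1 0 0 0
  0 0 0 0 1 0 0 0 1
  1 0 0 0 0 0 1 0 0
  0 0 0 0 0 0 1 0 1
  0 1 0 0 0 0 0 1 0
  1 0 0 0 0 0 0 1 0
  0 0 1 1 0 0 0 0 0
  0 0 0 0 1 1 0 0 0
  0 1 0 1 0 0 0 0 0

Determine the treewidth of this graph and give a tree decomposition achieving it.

Each bag holds 3 vertices, so the decomposition has width 2, which upper-bounds the treewidth. For the lower bound, G contains the cycle 5–0–2–6–3–8–1–4–7–5, so G is not a forest; only forests have treewidth ≤ 1, hence tw(G) ≥ 2. Therefore the treewidth is 2.

Treewidth 2.
One optimal decomposition is:
Bags: B1 = {0, 2, 5}  B2 = {2, 5, 6}  B3 = {3, 5, 6}  B4 = {3, 5, 8}  B5 = {1, 5, 8}  B6 = {1, 4, 5}  B7 = {4, 5, 7}
Tree: B1–B2, B2–B3, B3–B4, B4–B5, B5–B6, B6–B7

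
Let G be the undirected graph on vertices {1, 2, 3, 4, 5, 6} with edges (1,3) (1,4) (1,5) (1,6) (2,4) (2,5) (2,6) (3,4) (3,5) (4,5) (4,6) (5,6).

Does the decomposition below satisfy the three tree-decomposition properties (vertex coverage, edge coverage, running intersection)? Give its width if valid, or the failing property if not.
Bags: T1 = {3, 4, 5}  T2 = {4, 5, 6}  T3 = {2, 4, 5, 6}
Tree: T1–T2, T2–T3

A tree decomposition must satisfy three properties: every vertex lies in some bag; for every edge, both endpoints lie together in some bag; and for every vertex, the bags containing it form a connected subtree. Here vertex 1 appears in no bag, so the decomposition is invalid.

No — vertex 1 appears in no bag.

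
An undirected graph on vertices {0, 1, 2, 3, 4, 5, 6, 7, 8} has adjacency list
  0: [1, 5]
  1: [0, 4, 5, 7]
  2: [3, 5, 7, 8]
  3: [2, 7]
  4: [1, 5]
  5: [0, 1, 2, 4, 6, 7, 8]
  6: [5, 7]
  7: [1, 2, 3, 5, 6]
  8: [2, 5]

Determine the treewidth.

2

A width-2 tree decomposition is:
Bags: B1 = {2, 5, 7}  B2 = {2, 5, 8}  B3 = {2, 3, 7}  B4 = {1, 5, 7}  B5 = {1, 4, 5}  B6 = {5, 6, 7}  B7 = {0, 1, 5}
Tree: B1–B2, B1–B3, B1–B4, B4–B5, B4–B6, B5–B7
Each bag holds 3 vertices, so the decomposition has width 2, which upper-bounds the treewidth. Conversely, {2, 3, 7} is a clique of size 3, and the vertices of any clique must share a bag in every tree decomposition; so some bag has ≥ 3 vertices and tw(G) ≥ 2. Therefore the treewidth is 2.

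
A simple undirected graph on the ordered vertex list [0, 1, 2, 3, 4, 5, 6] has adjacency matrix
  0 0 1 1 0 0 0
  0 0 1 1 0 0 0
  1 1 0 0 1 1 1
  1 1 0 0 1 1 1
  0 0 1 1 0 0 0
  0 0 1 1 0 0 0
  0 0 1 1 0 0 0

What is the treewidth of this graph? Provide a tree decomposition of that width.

The largest bag has 3 vertices, giving width 2; this decomposition certifies tw(G) ≤ 2. The edges 2–0–3–1–2 form a cycle, so G is not a tree and its treewidth is at least 2. Therefore the treewidth is 2.

Treewidth 2.
Bags: B1 = {0, 2, 3}  B2 = {1, 2, 3}  B3 = {2, 3, 6}  B4 = {2, 3, 5}  B5 = {2, 3, 4}
Tree: B1–B2, B2–B3, B3–B4, B4–B5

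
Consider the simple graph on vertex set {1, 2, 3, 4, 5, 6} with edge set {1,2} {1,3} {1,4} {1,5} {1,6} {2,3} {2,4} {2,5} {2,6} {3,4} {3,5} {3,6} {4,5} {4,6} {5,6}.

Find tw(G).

5

A width-5 tree decomposition is:
Bags: B1 = {1, 2, 3, 4, 5, 6}
Tree: (single bag)
With just one bag of size 6, the width is 6 − 1 = 5, so tw(G) ≤ 5. Conversely, {1, 2, 3, 4, 5, 6} is a clique of size 6, and the vertices of any clique must share a bag in every tree decomposition; so some bag has ≥ 6 vertices and tw(G) ≥ 5. Combining the bounds, tw(G) = 5.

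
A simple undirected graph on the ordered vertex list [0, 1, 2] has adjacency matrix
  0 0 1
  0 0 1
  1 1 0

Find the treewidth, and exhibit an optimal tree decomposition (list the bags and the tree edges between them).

Treewidth 1.
One optimal decomposition is:
Bags: B1 = {1, 2}  B2 = {0, 2}
Tree: B1–B2

The largest bag has 2 vertices, giving width 1; this decomposition certifies tw(G) ≤ 1. Since G has at least one edge (e.g. 1–2), it is not an edgeless graph, so tw(G) ≥ 1. Combining the bounds, tw(G) = 1.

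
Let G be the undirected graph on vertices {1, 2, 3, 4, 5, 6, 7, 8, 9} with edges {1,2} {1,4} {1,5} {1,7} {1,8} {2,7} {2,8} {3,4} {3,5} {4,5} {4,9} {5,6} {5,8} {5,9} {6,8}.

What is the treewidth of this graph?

A width-2 tree decomposition is:
Bags: B1 = {1, 4, 5}  B2 = {3, 4, 5}  B3 = {4, 5, 9}  B4 = {1, 5, 8}  B5 = {1, 2, 8}  B6 = {5, 6, 8}  B7 = {1, 2, 7}
Tree: B1–B2, B1–B3, B1–B4, B4–B5, B4–B6, B5–B7
Each bag holds 3 vertices, so the decomposition has width 2, which upper-bounds the treewidth. On the other hand G contains the 3-clique {1, 2, 8}. A clique must lie in a single bag of any decomposition, so no decomposition can have width below 2. Therefore the treewidth is 2.

2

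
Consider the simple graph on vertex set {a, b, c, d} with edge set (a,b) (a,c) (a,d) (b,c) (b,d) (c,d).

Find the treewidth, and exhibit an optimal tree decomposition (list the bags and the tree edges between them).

Treewidth 3.
Bags: B1 = {a, b, c, d}
Tree: (single bag)

With just one bag of size 4, the width is 4 − 1 = 3, so tw(G) ≤ 3. Conversely, {a, b, c, d} is a clique of size 4, and the vertices of any clique must share a bag in every tree decomposition; so some bag has ≥ 4 vertices and tw(G) ≥ 3. The upper and lower bounds meet at 3, so that is the treewidth.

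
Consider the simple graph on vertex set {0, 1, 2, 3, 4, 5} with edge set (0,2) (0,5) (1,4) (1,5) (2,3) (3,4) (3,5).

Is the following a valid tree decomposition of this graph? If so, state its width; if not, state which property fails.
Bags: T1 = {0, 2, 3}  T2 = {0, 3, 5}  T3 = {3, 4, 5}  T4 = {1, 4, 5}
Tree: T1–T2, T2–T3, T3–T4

Vertex coverage: the bags together contain {0, 1, 2, 3, 4, 5}, the full vertex set. Edge coverage: each edge of G has both endpoints in at least one bag. Running intersection: for every vertex, the bags containing it form a connected subtree. All three properties hold, so this is a valid tree decomposition of width max|bag| − 1 = 2, and hence tw(G) ≤ 2.

Yes; width 2.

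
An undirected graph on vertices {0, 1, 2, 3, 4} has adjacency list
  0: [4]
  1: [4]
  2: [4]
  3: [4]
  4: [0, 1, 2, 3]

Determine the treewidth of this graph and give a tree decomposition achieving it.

Treewidth 1.
Bags: B1 = {3, 4}  B2 = {0, 4}  B3 = {1, 4}  B4 = {2, 4}
Tree: B1–B2, B1–B3, B1–B4

The largest bag has 2 vertices, giving width 1; this decomposition certifies tw(G) ≤ 1. Any graph with an edge has treewidth ≥ 1, and G has the edge 4–3. Therefore the treewidth is 1.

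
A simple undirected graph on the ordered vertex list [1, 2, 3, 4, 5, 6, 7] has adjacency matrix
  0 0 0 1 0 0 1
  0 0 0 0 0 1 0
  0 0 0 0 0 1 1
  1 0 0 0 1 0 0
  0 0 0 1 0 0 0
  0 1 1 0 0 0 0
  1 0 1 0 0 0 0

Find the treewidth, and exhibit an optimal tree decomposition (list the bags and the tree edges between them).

Treewidth 1.
One such decomposition:
Bags: B1 = {2, 6}  B2 = {3, 6}  B3 = {3, 7}  B4 = {1, 7}  B5 = {1, 4}  B6 = {4, 5}
Tree: B1–B2, B2–B3, B3–B4, B4–B5, B5–B6

The largest bag has 2 vertices, giving width 1; this decomposition certifies tw(G) ≤ 1. Any graph with an edge has treewidth ≥ 1, and G has the edge 2–6. Therefore the treewidth is 1.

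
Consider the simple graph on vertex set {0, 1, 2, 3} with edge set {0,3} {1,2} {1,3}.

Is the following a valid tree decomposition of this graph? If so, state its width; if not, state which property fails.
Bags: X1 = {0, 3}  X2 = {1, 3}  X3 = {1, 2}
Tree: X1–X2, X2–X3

Checking the three conditions: (i) the bags cover all of {0, 1, 2, 3}; (ii) for each edge, some bag contains both endpoints; (iii) the bags containing any fixed vertex form a subtree. All hold, so the decomposition is valid with width 2 − 1 = 1.

Yes; width 1.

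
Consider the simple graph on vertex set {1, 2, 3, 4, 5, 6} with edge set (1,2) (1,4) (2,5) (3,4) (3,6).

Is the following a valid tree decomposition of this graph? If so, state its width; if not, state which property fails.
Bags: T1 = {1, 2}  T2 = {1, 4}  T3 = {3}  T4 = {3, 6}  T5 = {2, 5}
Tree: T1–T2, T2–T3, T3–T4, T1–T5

No — edge (4,3) lies in no bag.

A tree decomposition must satisfy three properties: every vertex lies in some bag; for every edge, both endpoints lie together in some bag; and for every vertex, the bags containing it form a connected subtree. Here edge (4,3) lies in no bag, so the decomposition is invalid.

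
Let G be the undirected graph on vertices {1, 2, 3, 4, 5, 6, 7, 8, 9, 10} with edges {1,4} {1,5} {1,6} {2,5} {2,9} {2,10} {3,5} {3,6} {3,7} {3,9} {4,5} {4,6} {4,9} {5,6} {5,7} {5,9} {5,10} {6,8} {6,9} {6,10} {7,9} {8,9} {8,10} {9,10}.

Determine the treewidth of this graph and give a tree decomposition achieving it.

Treewidth 3.
One such decomposition:
Bags: B1 = {3, 5, 6, 9}  B2 = {3, 5, 7, 9}  B3 = {4, 5, 6, 9}  B4 = {1, 4, 5, 6}  B5 = {5, 6, 9, 10}  B6 = {2, 5, 9, 10}  B7 = {6, 8, 9, 10}
Tree: B1–B2, B1–B3, B3–B4, B3–B5, B5–B6, B5–B7

Every bag has size at most 4, so the width is 4 − 1 = 3 and tw(G) ≤ 3. For the lower bound, the 4 vertices {6, 8, 9, 10} are pairwise adjacent, and any tree decomposition puts a clique entirely inside one bag — forcing width ≥ 3. Combining the bounds, tw(G) = 3.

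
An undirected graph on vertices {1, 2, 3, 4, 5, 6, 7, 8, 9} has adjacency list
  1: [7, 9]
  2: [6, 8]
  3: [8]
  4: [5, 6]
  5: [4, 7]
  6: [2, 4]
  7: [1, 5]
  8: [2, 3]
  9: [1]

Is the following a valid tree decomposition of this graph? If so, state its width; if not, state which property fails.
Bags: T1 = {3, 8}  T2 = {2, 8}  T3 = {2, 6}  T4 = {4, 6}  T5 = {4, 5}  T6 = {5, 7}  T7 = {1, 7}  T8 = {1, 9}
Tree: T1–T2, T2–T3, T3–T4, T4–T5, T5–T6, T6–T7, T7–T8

Every vertex of G appears in some bag (union = {1, 2, 3, 4, 5, 6, 7, 8, 9}); every edge is covered by a bag; and for each vertex v the set of bags containing v is connected in the bag tree. The decomposition is therefore valid. The largest bag has 2 vertices, so the width is 1.

Yes; width 1.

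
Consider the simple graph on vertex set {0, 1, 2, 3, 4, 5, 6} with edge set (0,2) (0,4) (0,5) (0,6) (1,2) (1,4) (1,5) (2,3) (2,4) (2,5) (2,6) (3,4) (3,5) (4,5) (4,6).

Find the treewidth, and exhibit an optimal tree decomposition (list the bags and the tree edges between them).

Treewidth 3.
One such decomposition:
Bags: B1 = {0, 2, 4, 5}  B2 = {1, 2, 4, 5}  B3 = {0, 2, 4, 6}  B4 = {2, 3, 4, 5}
Tree: B1–B2, B1–B3, B2–B4

Each bag holds 4 vertices, so the decomposition has width 3, which upper-bounds the treewidth. On the other hand G contains the 4-clique {0, 2, 4, 5}. A clique must lie in a single bag of any decomposition, so no decomposition can have width below 3. Therefore the treewidth is 3.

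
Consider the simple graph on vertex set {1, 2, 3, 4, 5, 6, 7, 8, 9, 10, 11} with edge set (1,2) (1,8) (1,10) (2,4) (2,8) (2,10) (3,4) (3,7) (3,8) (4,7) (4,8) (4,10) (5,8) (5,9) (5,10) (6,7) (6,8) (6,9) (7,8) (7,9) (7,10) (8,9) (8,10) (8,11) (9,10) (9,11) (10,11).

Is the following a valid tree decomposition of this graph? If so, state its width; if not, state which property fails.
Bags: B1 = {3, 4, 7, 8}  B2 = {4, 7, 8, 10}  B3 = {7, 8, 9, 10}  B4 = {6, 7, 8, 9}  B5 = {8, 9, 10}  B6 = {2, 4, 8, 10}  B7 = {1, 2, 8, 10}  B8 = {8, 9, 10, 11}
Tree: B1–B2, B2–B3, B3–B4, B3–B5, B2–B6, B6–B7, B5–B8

No — vertex 5 appears in no bag.

A tree decomposition must satisfy three properties: every vertex lies in some bag; for every edge, both endpoints lie together in some bag; and for every vertex, the bags containing it form a connected subtree. Here vertex 5 appears in no bag, so the decomposition is invalid.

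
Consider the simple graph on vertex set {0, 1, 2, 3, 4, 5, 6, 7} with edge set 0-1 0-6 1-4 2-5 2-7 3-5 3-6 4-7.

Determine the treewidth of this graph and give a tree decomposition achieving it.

The largest bag has 3 vertices, giving width 2; this decomposition certifies tw(G) ≤ 2. The edges 2–7–4–1–0–6–3–5–2 form a cycle, so G is not a tree and its treewidth is at least 2. Therefore the treewidth is 2.

Treewidth 2.
One optimal decomposition is:
Bags: B1 = {2, 4, 7}  B2 = {1, 2, 4}  B3 = {0, 1, 2}  B4 = {0, 2, 6}  B5 = {2, 3, 6}  B6 = {2, 3, 5}
Tree: B1–B2, B2–B3, B3–B4, B4–B5, B5–B6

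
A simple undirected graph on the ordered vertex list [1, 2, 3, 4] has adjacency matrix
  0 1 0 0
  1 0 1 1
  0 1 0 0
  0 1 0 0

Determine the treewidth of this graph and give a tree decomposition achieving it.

Every bag has size at most 2, so the width is 2 − 1 = 1 and tw(G) ≤ 1. Since G has at least one edge (e.g. 1–2), it is not an edgeless graph, so tw(G) ≥ 1. The upper and lower bounds meet at 1, so that is the treewidth.

Treewidth 1.
Bags: B1 = {1, 2}  B2 = {2, 3}  B3 = {2, 4}
Tree: B1–B2, B2–B3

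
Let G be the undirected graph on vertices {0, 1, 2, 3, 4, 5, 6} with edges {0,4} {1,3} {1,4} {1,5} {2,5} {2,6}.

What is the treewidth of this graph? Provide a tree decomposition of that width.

Every bag has size at most 2, so the width is 2 − 1 = 1 and tw(G) ≤ 1. Since G has at least one edge (e.g. 1–5), it is not an edgeless graph, so tw(G) ≥ 1. Therefore the treewidth is 1.

Treewidth 1.
One such decomposition:
Bags: B1 = {1, 5}  B2 = {2, 5}  B3 = {1, 4}  B4 = {1, 3}  B5 = {0, 4}  B6 = {2, 6}
Tree: B1–B2, B1–B3, B3–B4, B3–B5, B2–B6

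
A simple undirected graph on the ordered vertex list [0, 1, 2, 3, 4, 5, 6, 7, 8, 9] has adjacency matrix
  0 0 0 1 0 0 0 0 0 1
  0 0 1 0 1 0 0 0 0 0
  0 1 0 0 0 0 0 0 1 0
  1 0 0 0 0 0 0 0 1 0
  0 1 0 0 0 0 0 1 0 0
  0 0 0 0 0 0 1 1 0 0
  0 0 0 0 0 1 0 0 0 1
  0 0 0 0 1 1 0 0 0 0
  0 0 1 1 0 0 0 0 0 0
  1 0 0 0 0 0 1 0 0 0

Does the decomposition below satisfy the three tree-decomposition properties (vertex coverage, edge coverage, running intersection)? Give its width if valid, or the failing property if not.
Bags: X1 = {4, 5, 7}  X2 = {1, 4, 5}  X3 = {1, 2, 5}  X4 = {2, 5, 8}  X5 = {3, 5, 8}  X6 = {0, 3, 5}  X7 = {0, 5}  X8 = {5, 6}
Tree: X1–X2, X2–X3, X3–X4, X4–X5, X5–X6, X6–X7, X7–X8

A tree decomposition must satisfy three properties: every vertex lies in some bag; for every edge, both endpoints lie together in some bag; and for every vertex, the bags containing it form a connected subtree. Here vertex 9 appears in no bag, so the decomposition is invalid.

No — vertex 9 appears in no bag.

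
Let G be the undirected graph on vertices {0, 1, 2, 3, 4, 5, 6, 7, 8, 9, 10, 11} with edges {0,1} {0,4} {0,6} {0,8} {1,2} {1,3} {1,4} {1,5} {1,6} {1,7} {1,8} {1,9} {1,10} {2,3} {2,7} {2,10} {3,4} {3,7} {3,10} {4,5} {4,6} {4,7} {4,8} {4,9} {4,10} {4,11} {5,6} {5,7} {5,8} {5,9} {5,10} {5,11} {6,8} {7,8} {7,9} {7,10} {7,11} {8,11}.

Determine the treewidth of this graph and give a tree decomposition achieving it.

Treewidth 4.
One optimal decomposition is:
Bags: B1 = {1, 4, 5, 7, 9}  B2 = {1, 4, 5, 7, 8}  B3 = {1, 4, 5, 7, 10}  B4 = {1, 3, 4, 7, 10}  B5 = {4, 5, 7, 8, 11}  B6 = {1, 4, 5, 6, 8}  B7 = {1, 2, 3, 7, 10}  B8 = {0, 1, 4, 6, 8}
Tree: B1–B2, B2–B3, B3–B4, B2–B5, B2–B6, B4–B7, B6–B8

Each bag holds 5 vertices, so the decomposition has width 4, which upper-bounds the treewidth. For the lower bound, the 5 vertices {1, 2, 3, 7, 10} are pairwise adjacent, and any tree decomposition puts a clique entirely inside one bag — forcing width ≥ 4. The upper and lower bounds meet at 4, so that is the treewidth.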